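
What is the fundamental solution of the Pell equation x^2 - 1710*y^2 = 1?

(x, y) = (52021, 1258)

First expand sqrt(1710) as a continued fraction. With x_i = (sqrt(1710) + m_i)/d_i and (m_0, d_0) = (0, 1): a_0 = floor(sqrt(1710)) = 41, since 41^2 = 1681 <= 1710 < 1764 = 42^2.
Iterate m_{i+1} = d_i*a_i - m_i, d_{i+1} = (1710 - m_{i+1}^2)/d_i, a_{i+1} = floor((a_0 + m_{i+1})/d_{i+1}):
  m_1 = 1*41 - 0 = 41, d_1 = (1710 - 41^2)/1 = 29/1 = 29, a_1 = floor((41 + 41)/29) = 2.
  m_2 = 29*2 - 41 = 17, d_2 = (1710 - 17^2)/29 = 1421/29 = 49, a_2 = floor((41 + 17)/49) = 1.
  m_3 = 49*1 - 17 = 32, d_3 = (1710 - 32^2)/49 = 686/49 = 14, a_3 = floor((41 + 32)/14) = 5.
  m_4 = 14*5 - 32 = 38, d_4 = (1710 - 38^2)/14 = 266/14 = 19, a_4 = floor((41 + 38)/19) = 4.
  m_5 = 19*4 - 38 = 38, d_5 = (1710 - 38^2)/19 = 266/19 = 14, a_5 = floor((41 + 38)/14) = 5.
  m_6 = 14*5 - 38 = 32, d_6 = (1710 - 32^2)/14 = 686/14 = 49, a_6 = floor((41 + 32)/49) = 1.
  m_7 = 49*1 - 32 = 17, d_7 = (1710 - 17^2)/49 = 1421/49 = 29, a_7 = floor((41 + 17)/29) = 2.
  m_8 = 29*2 - 17 = 41, d_8 = (1710 - 41^2)/29 = 29/29 = 1, a_8 = floor((41 + 41)/1) = 82.
  m_9 = 1*82 - 41 = 41, d_9 = (1710 - 41^2)/1 = 29/1 = 29: (m_9, d_9) = (m_1, d_1) = (41, 29), so from here the quotients repeat a_1, ..., a_8; the period length is 8.
So sqrt(1710) = [41; (2, 1, 5, 4, 5, 1, 2, 82)] with period length k = 8.
k is even, so the fundamental solution of x^2 - 1710y^2 = 1 is (p_{k-1}, q_{k-1}) = (p_7, q_7); compute convergents through index 7.
Convergents (p_i = a_i*p_{i-1} + p_{i-2}, q_i = a_i*q_{i-1} + q_{i-2} with p_{-2}=0, p_{-1}=1, q_{-2}=1, q_{-1}=0):
  i=0: a_0=41, p_0 = 41*1 + 0 = 41, q_0 = 41*0 + 1 = 1.
  i=1: a_1=2, p_1 = 2*41 + 1 = 83, q_1 = 2*1 + 0 = 2.
  i=2: a_2=1, p_2 = 1*83 + 41 = 124, q_2 = 1*2 + 1 = 3.
  i=3: a_3=5, p_3 = 5*124 + 83 = 703, q_3 = 5*3 + 2 = 17.
  i=4: a_4=4, p_4 = 4*703 + 124 = 2936, q_4 = 4*17 + 3 = 71.
  i=5: a_5=5, p_5 = 5*2936 + 703 = 15383, q_5 = 5*71 + 17 = 372.
  i=6: a_6=1, p_6 = 1*15383 + 2936 = 18319, q_6 = 1*372 + 71 = 443.
  i=7: a_7=2, p_7 = 2*18319 + 15383 = 52021, q_7 = 2*443 + 372 = 1258.
Check: 52021^2 - 1710*1258^2 = 2706184441 - 2706184440 = 1, so (x, y) = (52021, 1258) solves the equation, and by the theorem it is the least positive solution.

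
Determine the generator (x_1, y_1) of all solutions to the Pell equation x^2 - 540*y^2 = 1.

First expand sqrt(540) as a continued fraction. With x_i = (sqrt(540) + m_i)/d_i and (m_0, d_0) = (0, 1): a_0 = floor(sqrt(540)) = 23, since 23^2 = 529 <= 540 < 576 = 24^2.
Iterate m_{i+1} = d_i*a_i - m_i, d_{i+1} = (540 - m_{i+1}^2)/d_i, a_{i+1} = floor((a_0 + m_{i+1})/d_{i+1}):
  m_1 = 1*23 - 0 = 23, d_1 = (540 - 23^2)/1 = 11/1 = 11, a_1 = floor((23 + 23)/11) = 4.
  m_2 = 11*4 - 23 = 21, d_2 = (540 - 21^2)/11 = 99/11 = 9, a_2 = floor((23 + 21)/9) = 4.
  m_3 = 9*4 - 21 = 15, d_3 = (540 - 15^2)/9 = 315/9 = 35, a_3 = floor((23 + 15)/35) = 1.
  m_4 = 35*1 - 15 = 20, d_4 = (540 - 20^2)/35 = 140/35 = 4, a_4 = floor((23 + 20)/4) = 10.
  m_5 = 4*10 - 20 = 20, d_5 = (540 - 20^2)/4 = 140/4 = 35, a_5 = floor((23 + 20)/35) = 1.
  m_6 = 35*1 - 20 = 15, d_6 = (540 - 15^2)/35 = 315/35 = 9, a_6 = floor((23 + 15)/9) = 4.
  m_7 = 9*4 - 15 = 21, d_7 = (540 - 21^2)/9 = 99/9 = 11, a_7 = floor((23 + 21)/11) = 4.
  m_8 = 11*4 - 21 = 23, d_8 = (540 - 23^2)/11 = 11/11 = 1, a_8 = floor((23 + 23)/1) = 46.
  m_9 = 1*46 - 23 = 23, d_9 = (540 - 23^2)/1 = 11/1 = 11: (m_9, d_9) = (m_1, d_1) = (23, 11), so from here the quotients repeat a_1, ..., a_8; the period length is 8.
So sqrt(540) = [23; (4, 4, 1, 10, 1, 4, 4, 46)] with period length k = 8.
k is even, so the fundamental solution of x^2 - 540y^2 = 1 is (p_{k-1}, q_{k-1}) = (p_7, q_7); compute convergents through index 7.
Convergents (p_i = a_i*p_{i-1} + p_{i-2}, q_i = a_i*q_{i-1} + q_{i-2} with p_{-2}=0, p_{-1}=1, q_{-2}=1, q_{-1}=0):
  i=0: a_0=23, p_0 = 23*1 + 0 = 23, q_0 = 23*0 + 1 = 1.
  i=1: a_1=4, p_1 = 4*23 + 1 = 93, q_1 = 4*1 + 0 = 4.
  i=2: a_2=4, p_2 = 4*93 + 23 = 395, q_2 = 4*4 + 1 = 17.
  i=3: a_3=1, p_3 = 1*395 + 93 = 488, q_3 = 1*17 + 4 = 21.
  i=4: a_4=10, p_4 = 10*488 + 395 = 5275, q_4 = 10*21 + 17 = 227.
  i=5: a_5=1, p_5 = 1*5275 + 488 = 5763, q_5 = 1*227 + 21 = 248.
  i=6: a_6=4, p_6 = 4*5763 + 5275 = 28327, q_6 = 4*248 + 227 = 1219.
  i=7: a_7=4, p_7 = 4*28327 + 5763 = 119071, q_7 = 4*1219 + 248 = 5124.
Check: 119071^2 - 540*5124^2 = 14177903041 - 14177903040 = 1, so (x, y) = (119071, 5124) solves the equation, and by the theorem it is the least positive solution.

(x, y) = (119071, 5124)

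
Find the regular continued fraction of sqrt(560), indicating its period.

[23; (1, 1, 1, 46)]

Write x_i = (sqrt(560) + m_i)/d_i with (m_0, d_0) = (0, 1). a_0 = floor(sqrt(560)) = 23, since 23^2 = 529 <= 560 < 576 = 24^2.
Iterate m_{i+1} = d_i*a_i - m_i, d_{i+1} = (560 - m_{i+1}^2)/d_i, a_{i+1} = floor((a_0 + m_{i+1})/d_{i+1}):
  m_1 = 1*23 - 0 = 23, d_1 = (560 - 23^2)/1 = 31/1 = 31, a_1 = floor((23 + 23)/31) = 1.
  m_2 = 31*1 - 23 = 8, d_2 = (560 - 8^2)/31 = 496/31 = 16, a_2 = floor((23 + 8)/16) = 1.
  m_3 = 16*1 - 8 = 8, d_3 = (560 - 8^2)/16 = 496/16 = 31, a_3 = floor((23 + 8)/31) = 1.
  m_4 = 31*1 - 8 = 23, d_4 = (560 - 23^2)/31 = 31/31 = 1, a_4 = floor((23 + 23)/1) = 46.
  m_5 = 1*46 - 23 = 23, d_5 = (560 - 23^2)/1 = 31/1 = 31: (m_5, d_5) = (m_1, d_1) = (23, 31), so from here the quotients repeat a_1, ..., a_4; the period length is 4.
Hence the expansion of sqrt(560) is a_0 = 23 followed by the repeating block 1, 1, 1, 46 (period 4).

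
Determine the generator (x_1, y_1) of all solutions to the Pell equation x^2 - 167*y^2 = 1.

(x, y) = (168, 13)

First expand sqrt(167) as a continued fraction. With x_i = (sqrt(167) + m_i)/d_i and (m_0, d_0) = (0, 1): a_0 = floor(sqrt(167)) = 12, since 12^2 = 144 <= 167 < 169 = 13^2.
Iterate m_{i+1} = d_i*a_i - m_i, d_{i+1} = (167 - m_{i+1}^2)/d_i, a_{i+1} = floor((a_0 + m_{i+1})/d_{i+1}):
  m_1 = 1*12 - 0 = 12, d_1 = (167 - 12^2)/1 = 23/1 = 23, a_1 = floor((12 + 12)/23) = 1.
  m_2 = 23*1 - 12 = 11, d_2 = (167 - 11^2)/23 = 46/23 = 2, a_2 = floor((12 + 11)/2) = 11.
  m_3 = 2*11 - 11 = 11, d_3 = (167 - 11^2)/2 = 46/2 = 23, a_3 = floor((12 + 11)/23) = 1.
  m_4 = 23*1 - 11 = 12, d_4 = (167 - 12^2)/23 = 23/23 = 1, a_4 = floor((12 + 12)/1) = 24.
  m_5 = 1*24 - 12 = 12, d_5 = (167 - 12^2)/1 = 23/1 = 23: (m_5, d_5) = (m_1, d_1) = (12, 23), so from here the quotients repeat a_1, ..., a_4; the period length is 4.
So sqrt(167) = [12; (1, 11, 1, 24)] with period length k = 4.
k is even, so the fundamental solution of x^2 - 167y^2 = 1 is (p_{k-1}, q_{k-1}) = (p_3, q_3); compute convergents through index 3.
Convergents (p_i = a_i*p_{i-1} + p_{i-2}, q_i = a_i*q_{i-1} + q_{i-2} with p_{-2}=0, p_{-1}=1, q_{-2}=1, q_{-1}=0):
  i=0: a_0=12, p_0 = 12*1 + 0 = 12, q_0 = 12*0 + 1 = 1.
  i=1: a_1=1, p_1 = 1*12 + 1 = 13, q_1 = 1*1 + 0 = 1.
  i=2: a_2=11, p_2 = 11*13 + 12 = 155, q_2 = 11*1 + 1 = 12.
  i=3: a_3=1, p_3 = 1*155 + 13 = 168, q_3 = 1*12 + 1 = 13.
Check: 168^2 - 167*13^2 = 28224 - 28223 = 1, so (x, y) = (168, 13) solves the equation, and by the theorem it is the least positive solution.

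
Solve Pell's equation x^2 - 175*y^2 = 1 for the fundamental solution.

First expand sqrt(175) as a continued fraction. With x_i = (sqrt(175) + m_i)/d_i and (m_0, d_0) = (0, 1): a_0 = floor(sqrt(175)) = 13, since 13^2 = 169 <= 175 < 196 = 14^2.
Iterate m_{i+1} = d_i*a_i - m_i, d_{i+1} = (175 - m_{i+1}^2)/d_i, a_{i+1} = floor((a_0 + m_{i+1})/d_{i+1}):
  m_1 = 1*13 - 0 = 13, d_1 = (175 - 13^2)/1 = 6/1 = 6, a_1 = floor((13 + 13)/6) = 4.
  m_2 = 6*4 - 13 = 11, d_2 = (175 - 11^2)/6 = 54/6 = 9, a_2 = floor((13 + 11)/9) = 2.
  m_3 = 9*2 - 11 = 7, d_3 = (175 - 7^2)/9 = 126/9 = 14, a_3 = floor((13 + 7)/14) = 1.
  m_4 = 14*1 - 7 = 7, d_4 = (175 - 7^2)/14 = 126/14 = 9, a_4 = floor((13 + 7)/9) = 2.
  m_5 = 9*2 - 7 = 11, d_5 = (175 - 11^2)/9 = 54/9 = 6, a_5 = floor((13 + 11)/6) = 4.
  m_6 = 6*4 - 11 = 13, d_6 = (175 - 13^2)/6 = 6/6 = 1, a_6 = floor((13 + 13)/1) = 26.
  m_7 = 1*26 - 13 = 13, d_7 = (175 - 13^2)/1 = 6/1 = 6: (m_7, d_7) = (m_1, d_1) = (13, 6), so from here the quotients repeat a_1, ..., a_6; the period length is 6.
So sqrt(175) = [13; (4, 2, 1, 2, 4, 26)] with period length k = 6.
k is even, so the fundamental solution of x^2 - 175y^2 = 1 is (p_{k-1}, q_{k-1}) = (p_5, q_5); compute convergents through index 5.
Convergents (p_i = a_i*p_{i-1} + p_{i-2}, q_i = a_i*q_{i-1} + q_{i-2} with p_{-2}=0, p_{-1}=1, q_{-2}=1, q_{-1}=0):
  i=0: a_0=13, p_0 = 13*1 + 0 = 13, q_0 = 13*0 + 1 = 1.
  i=1: a_1=4, p_1 = 4*13 + 1 = 53, q_1 = 4*1 + 0 = 4.
  i=2: a_2=2, p_2 = 2*53 + 13 = 119, q_2 = 2*4 + 1 = 9.
  i=3: a_3=1, p_3 = 1*119 + 53 = 172, q_3 = 1*9 + 4 = 13.
  i=4: a_4=2, p_4 = 2*172 + 119 = 463, q_4 = 2*13 + 9 = 35.
  i=5: a_5=4, p_5 = 4*463 + 172 = 2024, q_5 = 4*35 + 13 = 153.
Check: 2024^2 - 175*153^2 = 4096576 - 4096575 = 1, so (x, y) = (2024, 153) solves the equation, and by the theorem it is the least positive solution.

(x, y) = (2024, 153)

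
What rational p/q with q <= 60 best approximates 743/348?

Expand x = 743/348 as a continued fraction with the Euclidean algorithm:
  743 = 2*348 + 47, so a_0 = 2.
  348 = 7*47 + 19, so a_1 = 7.
  47 = 2*19 + 9, so a_2 = 2.
  19 = 2*9 + 1, so a_3 = 2.
  9 = 9*1 + 0, so a_4 = 9.
so x = [2; 7, 2, 2, 9].
Convergents (p_i = a_i*p_{i-1} + p_{i-2}, q_i = a_i*q_{i-1} + q_{i-2} with p_{-2}=0, p_{-1}=1, q_{-2}=1, q_{-1}=0), until the denominator exceeds 60:
  i=0: a_0=2, p_0 = 2*1 + 0 = 2, q_0 = 2*0 + 1 = 1.
  i=1: a_1=7, p_1 = 7*2 + 1 = 15, q_1 = 7*1 + 0 = 7.
  i=2: a_2=2, p_2 = 2*15 + 2 = 32, q_2 = 2*7 + 1 = 15.
  i=3: a_3=2, p_3 = 2*32 + 15 = 79, q_3 = 2*15 + 7 = 37.
  i=4: a_4=9, p_4 = 9*79 + 32 = 743, q_4 = 9*37 + 15 = 348.
q_4 = 348 > 60, so the last convergent with denominator <= 60 is p_3/q_3 = 79/37.
The closest fraction with denominator <= 60 is either p_3/q_3 or the intermediate fraction (k*p_3 + p_2)/(k*q_3 + q_2) with the largest k >= 1 whose denominator stays <= 60; these approach x as k grows, and every other convergent or intermediate fraction in range is farther away.
Largest k: floor((60 - q_2)/q_3) = floor((60 - 15)/37) = 1.
That gives (1*79 + 32)/(1*37 + 15) = 111/52.
Compare the errors: |x - 79/37| = |743*37 - 79*348|/(348*37) = 1/12876, and |x - 111/52| = |743*52 - 111*348|/(348*52) = 8/18096.
Cross-multiplying, 1*18096 = 18096 < 103008 = 8*12876, so 1/12876 is smaller: the convergent 79/37 is closer to x than 111/52.

79/37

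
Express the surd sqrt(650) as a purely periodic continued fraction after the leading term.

[25; (2, 50)]

Write x_i = (sqrt(650) + m_i)/d_i with (m_0, d_0) = (0, 1). a_0 = floor(sqrt(650)) = 25, since 25^2 = 625 <= 650 < 676 = 26^2.
Iterate m_{i+1} = d_i*a_i - m_i, d_{i+1} = (650 - m_{i+1}^2)/d_i, a_{i+1} = floor((a_0 + m_{i+1})/d_{i+1}):
  m_1 = 1*25 - 0 = 25, d_1 = (650 - 25^2)/1 = 25/1 = 25, a_1 = floor((25 + 25)/25) = 2.
  m_2 = 25*2 - 25 = 25, d_2 = (650 - 25^2)/25 = 25/25 = 1, a_2 = floor((25 + 25)/1) = 50.
  m_3 = 1*50 - 25 = 25, d_3 = (650 - 25^2)/1 = 25/1 = 25: (m_3, d_3) = (m_1, d_1) = (25, 25), so from here the quotients repeat a_1, a_2; the period length is 2.
Hence the expansion of sqrt(650) is a_0 = 25 followed by the repeating block 2, 50 (period 2).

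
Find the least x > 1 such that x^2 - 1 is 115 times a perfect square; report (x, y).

(x, y) = (1126, 105)

First expand sqrt(115) as a continued fraction. With x_i = (sqrt(115) + m_i)/d_i and (m_0, d_0) = (0, 1): a_0 = floor(sqrt(115)) = 10, since 10^2 = 100 <= 115 < 121 = 11^2.
Iterate m_{i+1} = d_i*a_i - m_i, d_{i+1} = (115 - m_{i+1}^2)/d_i, a_{i+1} = floor((a_0 + m_{i+1})/d_{i+1}):
  m_1 = 1*10 - 0 = 10, d_1 = (115 - 10^2)/1 = 15/1 = 15, a_1 = floor((10 + 10)/15) = 1.
  m_2 = 15*1 - 10 = 5, d_2 = (115 - 5^2)/15 = 90/15 = 6, a_2 = floor((10 + 5)/6) = 2.
  m_3 = 6*2 - 5 = 7, d_3 = (115 - 7^2)/6 = 66/6 = 11, a_3 = floor((10 + 7)/11) = 1.
  m_4 = 11*1 - 7 = 4, d_4 = (115 - 4^2)/11 = 99/11 = 9, a_4 = floor((10 + 4)/9) = 1.
  m_5 = 9*1 - 4 = 5, d_5 = (115 - 5^2)/9 = 90/9 = 10, a_5 = floor((10 + 5)/10) = 1.
  m_6 = 10*1 - 5 = 5, d_6 = (115 - 5^2)/10 = 90/10 = 9, a_6 = floor((10 + 5)/9) = 1.
  m_7 = 9*1 - 5 = 4, d_7 = (115 - 4^2)/9 = 99/9 = 11, a_7 = floor((10 + 4)/11) = 1.
  m_8 = 11*1 - 4 = 7, d_8 = (115 - 7^2)/11 = 66/11 = 6, a_8 = floor((10 + 7)/6) = 2.
  m_9 = 6*2 - 7 = 5, d_9 = (115 - 5^2)/6 = 90/6 = 15, a_9 = floor((10 + 5)/15) = 1.
  m_10 = 15*1 - 5 = 10, d_10 = (115 - 10^2)/15 = 15/15 = 1, a_10 = floor((10 + 10)/1) = 20.
  m_11 = 1*20 - 10 = 10, d_11 = (115 - 10^2)/1 = 15/1 = 15: (m_11, d_11) = (m_1, d_1) = (10, 15), so from here the quotients repeat a_1, ..., a_10; the period length is 10.
So sqrt(115) = [10; (1, 2, 1, 1, 1, 1, 1, 2, 1, 20)] with period length k = 10.
k is even, so the fundamental solution of x^2 - 115y^2 = 1 is (p_{k-1}, q_{k-1}) = (p_9, q_9); compute convergents through index 9.
Convergents (p_i = a_i*p_{i-1} + p_{i-2}, q_i = a_i*q_{i-1} + q_{i-2} with p_{-2}=0, p_{-1}=1, q_{-2}=1, q_{-1}=0):
  i=0: a_0=10, p_0 = 10*1 + 0 = 10, q_0 = 10*0 + 1 = 1.
  i=1: a_1=1, p_1 = 1*10 + 1 = 11, q_1 = 1*1 + 0 = 1.
  i=2: a_2=2, p_2 = 2*11 + 10 = 32, q_2 = 2*1 + 1 = 3.
  i=3: a_3=1, p_3 = 1*32 + 11 = 43, q_3 = 1*3 + 1 = 4.
  i=4: a_4=1, p_4 = 1*43 + 32 = 75, q_4 = 1*4 + 3 = 7.
  i=5: a_5=1, p_5 = 1*75 + 43 = 118, q_5 = 1*7 + 4 = 11.
  i=6: a_6=1, p_6 = 1*118 + 75 = 193, q_6 = 1*11 + 7 = 18.
  i=7: a_7=1, p_7 = 1*193 + 118 = 311, q_7 = 1*18 + 11 = 29.
  i=8: a_8=2, p_8 = 2*311 + 193 = 815, q_8 = 2*29 + 18 = 76.
  i=9: a_9=1, p_9 = 1*815 + 311 = 1126, q_9 = 1*76 + 29 = 105.
Check: 1126^2 - 115*105^2 = 1267876 - 1267875 = 1, so (x, y) = (1126, 105) solves the equation, and by the theorem it is the least positive solution.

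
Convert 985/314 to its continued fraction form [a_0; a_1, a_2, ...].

[3; 7, 3, 3, 4]

Run the Euclidean algorithm on 985 and 314; the successive quotients are the partial quotients a_0, a_1, ... (each step inverts the fractional part left over by the previous one):
  985 = 3*314 + 43, so a_0 = 3.
  314 = 7*43 + 13, so a_1 = 7.
  43 = 3*13 + 4, so a_2 = 3.
  13 = 3*4 + 1, so a_3 = 3.
  4 = 4*1 + 0, so a_4 = 4.
The remainder reaches 0 after 5 divisions, so the expansion has 5 partial quotients, read off in order.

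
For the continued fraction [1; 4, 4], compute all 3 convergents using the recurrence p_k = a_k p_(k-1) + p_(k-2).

Using the convergent recurrence p_i = a_i*p_{i-1} + p_{i-2}, q_i = a_i*q_{i-1} + q_{i-2} with p_{-2}=0, p_{-1}=1, q_{-2}=1, q_{-1}=0:
  i=0: a_0=1, p_0 = 1*1 + 0 = 1, q_0 = 1*0 + 1 = 1.
  i=1: a_1=4, p_1 = 4*1 + 1 = 5, q_1 = 4*1 + 0 = 4.
  i=2: a_2=4, p_2 = 4*5 + 1 = 21, q_2 = 4*4 + 1 = 17.

1/1, 5/4, 21/17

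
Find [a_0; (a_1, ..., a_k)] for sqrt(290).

Write x_i = (sqrt(290) + m_i)/d_i with (m_0, d_0) = (0, 1). a_0 = floor(sqrt(290)) = 17, since 17^2 = 289 <= 290 < 324 = 18^2.
Iterate m_{i+1} = d_i*a_i - m_i, d_{i+1} = (290 - m_{i+1}^2)/d_i, a_{i+1} = floor((a_0 + m_{i+1})/d_{i+1}):
  m_1 = 1*17 - 0 = 17, d_1 = (290 - 17^2)/1 = 1/1 = 1, a_1 = floor((17 + 17)/1) = 34.
  m_2 = 1*34 - 17 = 17, d_2 = (290 - 17^2)/1 = 1/1 = 1: (m_2, d_2) = (m_1, d_1) = (17, 1), so from here the quotient a_1 repeats; the period length is 1.
Hence the expansion of sqrt(290) is a_0 = 17 followed by the repeating block 34 (period 1).

[17; (34)]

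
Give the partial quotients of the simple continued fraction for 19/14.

[1; 2, 1, 4]

Run the Euclidean algorithm on 19 and 14; the successive quotients are the partial quotients a_0, a_1, ... (each step inverts the fractional part left over by the previous one):
  19 = 1*14 + 5, so a_0 = 1.
  14 = 2*5 + 4, so a_1 = 2.
  5 = 1*4 + 1, so a_2 = 1.
  4 = 4*1 + 0, so a_3 = 4.
The remainder reaches 0 after 4 divisions, so the expansion has 4 partial quotients, read off in order.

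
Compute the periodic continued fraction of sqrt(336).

Write x_i = (sqrt(336) + m_i)/d_i with (m_0, d_0) = (0, 1). a_0 = floor(sqrt(336)) = 18, since 18^2 = 324 <= 336 < 361 = 19^2.
Iterate m_{i+1} = d_i*a_i - m_i, d_{i+1} = (336 - m_{i+1}^2)/d_i, a_{i+1} = floor((a_0 + m_{i+1})/d_{i+1}):
  m_1 = 1*18 - 0 = 18, d_1 = (336 - 18^2)/1 = 12/1 = 12, a_1 = floor((18 + 18)/12) = 3.
  m_2 = 12*3 - 18 = 18, d_2 = (336 - 18^2)/12 = 12/12 = 1, a_2 = floor((18 + 18)/1) = 36.
  m_3 = 1*36 - 18 = 18, d_3 = (336 - 18^2)/1 = 12/1 = 12: (m_3, d_3) = (m_1, d_1) = (18, 12), so from here the quotients repeat a_1, a_2; the period length is 2.
Hence the expansion of sqrt(336) is a_0 = 18 followed by the repeating block 3, 36 (period 2).

[18; (3, 36)]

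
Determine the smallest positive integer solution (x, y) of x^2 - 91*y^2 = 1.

First expand sqrt(91) as a continued fraction. With x_i = (sqrt(91) + m_i)/d_i and (m_0, d_0) = (0, 1): a_0 = floor(sqrt(91)) = 9, since 9^2 = 81 <= 91 < 100 = 10^2.
Iterate m_{i+1} = d_i*a_i - m_i, d_{i+1} = (91 - m_{i+1}^2)/d_i, a_{i+1} = floor((a_0 + m_{i+1})/d_{i+1}):
  m_1 = 1*9 - 0 = 9, d_1 = (91 - 9^2)/1 = 10/1 = 10, a_1 = floor((9 + 9)/10) = 1.
  m_2 = 10*1 - 9 = 1, d_2 = (91 - 1^2)/10 = 90/10 = 9, a_2 = floor((9 + 1)/9) = 1.
  m_3 = 9*1 - 1 = 8, d_3 = (91 - 8^2)/9 = 27/9 = 3, a_3 = floor((9 + 8)/3) = 5.
  m_4 = 3*5 - 8 = 7, d_4 = (91 - 7^2)/3 = 42/3 = 14, a_4 = floor((9 + 7)/14) = 1.
  m_5 = 14*1 - 7 = 7, d_5 = (91 - 7^2)/14 = 42/14 = 3, a_5 = floor((9 + 7)/3) = 5.
  m_6 = 3*5 - 7 = 8, d_6 = (91 - 8^2)/3 = 27/3 = 9, a_6 = floor((9 + 8)/9) = 1.
  m_7 = 9*1 - 8 = 1, d_7 = (91 - 1^2)/9 = 90/9 = 10, a_7 = floor((9 + 1)/10) = 1.
  m_8 = 10*1 - 1 = 9, d_8 = (91 - 9^2)/10 = 10/10 = 1, a_8 = floor((9 + 9)/1) = 18.
  m_9 = 1*18 - 9 = 9, d_9 = (91 - 9^2)/1 = 10/1 = 10: (m_9, d_9) = (m_1, d_1) = (9, 10), so from here the quotients repeat a_1, ..., a_8; the period length is 8.
So sqrt(91) = [9; (1, 1, 5, 1, 5, 1, 1, 18)] with period length k = 8.
k is even, so the fundamental solution of x^2 - 91y^2 = 1 is (p_{k-1}, q_{k-1}) = (p_7, q_7); compute convergents through index 7.
Convergents (p_i = a_i*p_{i-1} + p_{i-2}, q_i = a_i*q_{i-1} + q_{i-2} with p_{-2}=0, p_{-1}=1, q_{-2}=1, q_{-1}=0):
  i=0: a_0=9, p_0 = 9*1 + 0 = 9, q_0 = 9*0 + 1 = 1.
  i=1: a_1=1, p_1 = 1*9 + 1 = 10, q_1 = 1*1 + 0 = 1.
  i=2: a_2=1, p_2 = 1*10 + 9 = 19, q_2 = 1*1 + 1 = 2.
  i=3: a_3=5, p_3 = 5*19 + 10 = 105, q_3 = 5*2 + 1 = 11.
  i=4: a_4=1, p_4 = 1*105 + 19 = 124, q_4 = 1*11 + 2 = 13.
  i=5: a_5=5, p_5 = 5*124 + 105 = 725, q_5 = 5*13 + 11 = 76.
  i=6: a_6=1, p_6 = 1*725 + 124 = 849, q_6 = 1*76 + 13 = 89.
  i=7: a_7=1, p_7 = 1*849 + 725 = 1574, q_7 = 1*89 + 76 = 165.
Check: 1574^2 - 91*165^2 = 2477476 - 2477475 = 1, so (x, y) = (1574, 165) solves the equation, and by the theorem it is the least positive solution.

(x, y) = (1574, 165)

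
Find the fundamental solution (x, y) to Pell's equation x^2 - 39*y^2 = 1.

(x, y) = (25, 4)

First expand sqrt(39) as a continued fraction. With x_i = (sqrt(39) + m_i)/d_i and (m_0, d_0) = (0, 1): a_0 = floor(sqrt(39)) = 6, since 6^2 = 36 <= 39 < 49 = 7^2.
Iterate m_{i+1} = d_i*a_i - m_i, d_{i+1} = (39 - m_{i+1}^2)/d_i, a_{i+1} = floor((a_0 + m_{i+1})/d_{i+1}):
  m_1 = 1*6 - 0 = 6, d_1 = (39 - 6^2)/1 = 3/1 = 3, a_1 = floor((6 + 6)/3) = 4.
  m_2 = 3*4 - 6 = 6, d_2 = (39 - 6^2)/3 = 3/3 = 1, a_2 = floor((6 + 6)/1) = 12.
  m_3 = 1*12 - 6 = 6, d_3 = (39 - 6^2)/1 = 3/1 = 3: (m_3, d_3) = (m_1, d_1) = (6, 3), so from here the quotients repeat a_1, a_2; the period length is 2.
So sqrt(39) = [6; (4, 12)] with period length k = 2.
k is even, so the fundamental solution of x^2 - 39y^2 = 1 is (p_{k-1}, q_{k-1}) = (p_1, q_1); compute convergents through index 1.
Convergents (p_i = a_i*p_{i-1} + p_{i-2}, q_i = a_i*q_{i-1} + q_{i-2} with p_{-2}=0, p_{-1}=1, q_{-2}=1, q_{-1}=0):
  i=0: a_0=6, p_0 = 6*1 + 0 = 6, q_0 = 6*0 + 1 = 1.
  i=1: a_1=4, p_1 = 4*6 + 1 = 25, q_1 = 4*1 + 0 = 4.
Check: 25^2 - 39*4^2 = 625 - 624 = 1, so (x, y) = (25, 4) solves the equation, and by the theorem it is the least positive solution.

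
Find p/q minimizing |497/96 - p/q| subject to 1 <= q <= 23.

Expand x = 497/96 as a continued fraction with the Euclidean algorithm:
  497 = 5*96 + 17, so a_0 = 5.
  96 = 5*17 + 11, so a_1 = 5.
  17 = 1*11 + 6, so a_2 = 1.
  11 = 1*6 + 5, so a_3 = 1.
  6 = 1*5 + 1, so a_4 = 1.
  5 = 5*1 + 0, so a_5 = 5.
so x = [5; 5, 1, 1, 1, 5].
Convergents (p_i = a_i*p_{i-1} + p_{i-2}, q_i = a_i*q_{i-1} + q_{i-2} with p_{-2}=0, p_{-1}=1, q_{-2}=1, q_{-1}=0), until the denominator exceeds 23:
  i=0: a_0=5, p_0 = 5*1 + 0 = 5, q_0 = 5*0 + 1 = 1.
  i=1: a_1=5, p_1 = 5*5 + 1 = 26, q_1 = 5*1 + 0 = 5.
  i=2: a_2=1, p_2 = 1*26 + 5 = 31, q_2 = 1*5 + 1 = 6.
  i=3: a_3=1, p_3 = 1*31 + 26 = 57, q_3 = 1*6 + 5 = 11.
  i=4: a_4=1, p_4 = 1*57 + 31 = 88, q_4 = 1*11 + 6 = 17.
  i=5: a_5=5, p_5 = 5*88 + 57 = 497, q_5 = 5*17 + 11 = 96.
q_5 = 96 > 23, so the last convergent with denominator <= 23 is p_4/q_4 = 88/17.
The closest fraction with denominator <= 23 is either p_4/q_4 or the intermediate fraction (k*p_4 + p_3)/(k*q_4 + q_3) with the largest k >= 1 whose denominator stays <= 23; these approach x as k grows, and every other convergent or intermediate fraction in range is farther away.
Largest k: floor((23 - q_3)/q_4) = floor((23 - 11)/17) = 0.
Since k = 0, no intermediate fraction beyond p_4/q_4 has denominator <= 23, so the convergent 88/17 is the closest (its error is |497*17 - 88*96|/(96*17) = 1/1632).

88/17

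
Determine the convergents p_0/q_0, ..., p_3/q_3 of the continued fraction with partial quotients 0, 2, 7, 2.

Using the convergent recurrence p_i = a_i*p_{i-1} + p_{i-2}, q_i = a_i*q_{i-1} + q_{i-2} with p_{-2}=0, p_{-1}=1, q_{-2}=1, q_{-1}=0:
  i=0: a_0=0, p_0 = 0*1 + 0 = 0, q_0 = 0*0 + 1 = 1.
  i=1: a_1=2, p_1 = 2*0 + 1 = 1, q_1 = 2*1 + 0 = 2.
  i=2: a_2=7, p_2 = 7*1 + 0 = 7, q_2 = 7*2 + 1 = 15.
  i=3: a_3=2, p_3 = 2*7 + 1 = 15, q_3 = 2*15 + 2 = 32.

0/1, 1/2, 7/15, 15/32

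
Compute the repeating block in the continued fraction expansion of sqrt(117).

Write x_i = (sqrt(117) + m_i)/d_i with (m_0, d_0) = (0, 1). a_0 = floor(sqrt(117)) = 10, since 10^2 = 100 <= 117 < 121 = 11^2.
Iterate m_{i+1} = d_i*a_i - m_i, d_{i+1} = (117 - m_{i+1}^2)/d_i, a_{i+1} = floor((a_0 + m_{i+1})/d_{i+1}):
  m_1 = 1*10 - 0 = 10, d_1 = (117 - 10^2)/1 = 17/1 = 17, a_1 = floor((10 + 10)/17) = 1.
  m_2 = 17*1 - 10 = 7, d_2 = (117 - 7^2)/17 = 68/17 = 4, a_2 = floor((10 + 7)/4) = 4.
  m_3 = 4*4 - 7 = 9, d_3 = (117 - 9^2)/4 = 36/4 = 9, a_3 = floor((10 + 9)/9) = 2.
  m_4 = 9*2 - 9 = 9, d_4 = (117 - 9^2)/9 = 36/9 = 4, a_4 = floor((10 + 9)/4) = 4.
  m_5 = 4*4 - 9 = 7, d_5 = (117 - 7^2)/4 = 68/4 = 17, a_5 = floor((10 + 7)/17) = 1.
  m_6 = 17*1 - 7 = 10, d_6 = (117 - 10^2)/17 = 17/17 = 1, a_6 = floor((10 + 10)/1) = 20.
  m_7 = 1*20 - 10 = 10, d_7 = (117 - 10^2)/1 = 17/1 = 17: (m_7, d_7) = (m_1, d_1) = (10, 17), so from here the quotients repeat a_1, ..., a_6; the period length is 6.
Hence the expansion of sqrt(117) is a_0 = 10 followed by the repeating block 1, 4, 2, 4, 1, 20 (period 6).

[10; (1, 4, 2, 4, 1, 20)]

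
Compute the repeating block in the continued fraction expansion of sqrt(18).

Write x_i = (sqrt(18) + m_i)/d_i with (m_0, d_0) = (0, 1). a_0 = floor(sqrt(18)) = 4, since 4^2 = 16 <= 18 < 25 = 5^2.
Iterate m_{i+1} = d_i*a_i - m_i, d_{i+1} = (18 - m_{i+1}^2)/d_i, a_{i+1} = floor((a_0 + m_{i+1})/d_{i+1}):
  m_1 = 1*4 - 0 = 4, d_1 = (18 - 4^2)/1 = 2/1 = 2, a_1 = floor((4 + 4)/2) = 4.
  m_2 = 2*4 - 4 = 4, d_2 = (18 - 4^2)/2 = 2/2 = 1, a_2 = floor((4 + 4)/1) = 8.
  m_3 = 1*8 - 4 = 4, d_3 = (18 - 4^2)/1 = 2/1 = 2: (m_3, d_3) = (m_1, d_1) = (4, 2), so from here the quotients repeat a_1, a_2; the period length is 2.
Hence the expansion of sqrt(18) is a_0 = 4 followed by the repeating block 4, 8 (period 2).

[4; (4, 8)]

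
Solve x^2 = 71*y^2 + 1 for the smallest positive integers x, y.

(x, y) = (3480, 413)

First expand sqrt(71) as a continued fraction. With x_i = (sqrt(71) + m_i)/d_i and (m_0, d_0) = (0, 1): a_0 = floor(sqrt(71)) = 8, since 8^2 = 64 <= 71 < 81 = 9^2.
Iterate m_{i+1} = d_i*a_i - m_i, d_{i+1} = (71 - m_{i+1}^2)/d_i, a_{i+1} = floor((a_0 + m_{i+1})/d_{i+1}):
  m_1 = 1*8 - 0 = 8, d_1 = (71 - 8^2)/1 = 7/1 = 7, a_1 = floor((8 + 8)/7) = 2.
  m_2 = 7*2 - 8 = 6, d_2 = (71 - 6^2)/7 = 35/7 = 5, a_2 = floor((8 + 6)/5) = 2.
  m_3 = 5*2 - 6 = 4, d_3 = (71 - 4^2)/5 = 55/5 = 11, a_3 = floor((8 + 4)/11) = 1.
  m_4 = 11*1 - 4 = 7, d_4 = (71 - 7^2)/11 = 22/11 = 2, a_4 = floor((8 + 7)/2) = 7.
  m_5 = 2*7 - 7 = 7, d_5 = (71 - 7^2)/2 = 22/2 = 11, a_5 = floor((8 + 7)/11) = 1.
  m_6 = 11*1 - 7 = 4, d_6 = (71 - 4^2)/11 = 55/11 = 5, a_6 = floor((8 + 4)/5) = 2.
  m_7 = 5*2 - 4 = 6, d_7 = (71 - 6^2)/5 = 35/5 = 7, a_7 = floor((8 + 6)/7) = 2.
  m_8 = 7*2 - 6 = 8, d_8 = (71 - 8^2)/7 = 7/7 = 1, a_8 = floor((8 + 8)/1) = 16.
  m_9 = 1*16 - 8 = 8, d_9 = (71 - 8^2)/1 = 7/1 = 7: (m_9, d_9) = (m_1, d_1) = (8, 7), so from here the quotients repeat a_1, ..., a_8; the period length is 8.
So sqrt(71) = [8; (2, 2, 1, 7, 1, 2, 2, 16)] with period length k = 8.
k is even, so the fundamental solution of x^2 - 71y^2 = 1 is (p_{k-1}, q_{k-1}) = (p_7, q_7); compute convergents through index 7.
Convergents (p_i = a_i*p_{i-1} + p_{i-2}, q_i = a_i*q_{i-1} + q_{i-2} with p_{-2}=0, p_{-1}=1, q_{-2}=1, q_{-1}=0):
  i=0: a_0=8, p_0 = 8*1 + 0 = 8, q_0 = 8*0 + 1 = 1.
  i=1: a_1=2, p_1 = 2*8 + 1 = 17, q_1 = 2*1 + 0 = 2.
  i=2: a_2=2, p_2 = 2*17 + 8 = 42, q_2 = 2*2 + 1 = 5.
  i=3: a_3=1, p_3 = 1*42 + 17 = 59, q_3 = 1*5 + 2 = 7.
  i=4: a_4=7, p_4 = 7*59 + 42 = 455, q_4 = 7*7 + 5 = 54.
  i=5: a_5=1, p_5 = 1*455 + 59 = 514, q_5 = 1*54 + 7 = 61.
  i=6: a_6=2, p_6 = 2*514 + 455 = 1483, q_6 = 2*61 + 54 = 176.
  i=7: a_7=2, p_7 = 2*1483 + 514 = 3480, q_7 = 2*176 + 61 = 413.
Check: 3480^2 - 71*413^2 = 12110400 - 12110399 = 1, so (x, y) = (3480, 413) solves the equation, and by the theorem it is the least positive solution.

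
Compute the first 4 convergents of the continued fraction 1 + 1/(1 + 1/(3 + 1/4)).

Using the convergent recurrence p_i = a_i*p_{i-1} + p_{i-2}, q_i = a_i*q_{i-1} + q_{i-2} with p_{-2}=0, p_{-1}=1, q_{-2}=1, q_{-1}=0:
  i=0: a_0=1, p_0 = 1*1 + 0 = 1, q_0 = 1*0 + 1 = 1.
  i=1: a_1=1, p_1 = 1*1 + 1 = 2, q_1 = 1*1 + 0 = 1.
  i=2: a_2=3, p_2 = 3*2 + 1 = 7, q_2 = 3*1 + 1 = 4.
  i=3: a_3=4, p_3 = 4*7 + 2 = 30, q_3 = 4*4 + 1 = 17.

1/1, 2/1, 7/4, 30/17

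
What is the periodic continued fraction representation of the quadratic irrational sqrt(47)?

[6; (1, 5, 1, 12)]

Write x_i = (sqrt(47) + m_i)/d_i with (m_0, d_0) = (0, 1). a_0 = floor(sqrt(47)) = 6, since 6^2 = 36 <= 47 < 49 = 7^2.
Iterate m_{i+1} = d_i*a_i - m_i, d_{i+1} = (47 - m_{i+1}^2)/d_i, a_{i+1} = floor((a_0 + m_{i+1})/d_{i+1}):
  m_1 = 1*6 - 0 = 6, d_1 = (47 - 6^2)/1 = 11/1 = 11, a_1 = floor((6 + 6)/11) = 1.
  m_2 = 11*1 - 6 = 5, d_2 = (47 - 5^2)/11 = 22/11 = 2, a_2 = floor((6 + 5)/2) = 5.
  m_3 = 2*5 - 5 = 5, d_3 = (47 - 5^2)/2 = 22/2 = 11, a_3 = floor((6 + 5)/11) = 1.
  m_4 = 11*1 - 5 = 6, d_4 = (47 - 6^2)/11 = 11/11 = 1, a_4 = floor((6 + 6)/1) = 12.
  m_5 = 1*12 - 6 = 6, d_5 = (47 - 6^2)/1 = 11/1 = 11: (m_5, d_5) = (m_1, d_1) = (6, 11), so from here the quotients repeat a_1, ..., a_4; the period length is 4.
Hence the expansion of sqrt(47) is a_0 = 6 followed by the repeating block 1, 5, 1, 12 (period 4).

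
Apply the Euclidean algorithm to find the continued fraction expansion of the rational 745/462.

[1; 1, 1, 1, 1, 2, 1, 1, 2, 2, 2]

Run the Euclidean algorithm on 745 and 462; the successive quotients are the partial quotients a_0, a_1, ... (each step inverts the fractional part left over by the previous one):
  745 = 1*462 + 283, so a_0 = 1.
  462 = 1*283 + 179, so a_1 = 1.
  283 = 1*179 + 104, so a_2 = 1.
  179 = 1*104 + 75, so a_3 = 1.
  104 = 1*75 + 29, so a_4 = 1.
  75 = 2*29 + 17, so a_5 = 2.
  29 = 1*17 + 12, so a_6 = 1.
  17 = 1*12 + 5, so a_7 = 1.
  12 = 2*5 + 2, so a_8 = 2.
  5 = 2*2 + 1, so a_9 = 2.
  2 = 2*1 + 0, so a_10 = 2.
The remainder reaches 0 after 11 divisions, so the expansion has 11 partial quotients, read off in order.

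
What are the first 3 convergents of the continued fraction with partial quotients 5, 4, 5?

5/1, 21/4, 110/21

Using the convergent recurrence p_i = a_i*p_{i-1} + p_{i-2}, q_i = a_i*q_{i-1} + q_{i-2} with p_{-2}=0, p_{-1}=1, q_{-2}=1, q_{-1}=0:
  i=0: a_0=5, p_0 = 5*1 + 0 = 5, q_0 = 5*0 + 1 = 1.
  i=1: a_1=4, p_1 = 4*5 + 1 = 21, q_1 = 4*1 + 0 = 4.
  i=2: a_2=5, p_2 = 5*21 + 5 = 110, q_2 = 5*4 + 1 = 21.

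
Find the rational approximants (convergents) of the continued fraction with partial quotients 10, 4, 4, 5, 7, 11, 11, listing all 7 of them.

10/1, 41/4, 174/17, 911/89, 6551/640, 72972/7129, 809243/79059

Using the convergent recurrence p_i = a_i*p_{i-1} + p_{i-2}, q_i = a_i*q_{i-1} + q_{i-2} with p_{-2}=0, p_{-1}=1, q_{-2}=1, q_{-1}=0:
  i=0: a_0=10, p_0 = 10*1 + 0 = 10, q_0 = 10*0 + 1 = 1.
  i=1: a_1=4, p_1 = 4*10 + 1 = 41, q_1 = 4*1 + 0 = 4.
  i=2: a_2=4, p_2 = 4*41 + 10 = 174, q_2 = 4*4 + 1 = 17.
  i=3: a_3=5, p_3 = 5*174 + 41 = 911, q_3 = 5*17 + 4 = 89.
  i=4: a_4=7, p_4 = 7*911 + 174 = 6551, q_4 = 7*89 + 17 = 640.
  i=5: a_5=11, p_5 = 11*6551 + 911 = 72972, q_5 = 11*640 + 89 = 7129.
  i=6: a_6=11, p_6 = 11*72972 + 6551 = 809243, q_6 = 11*7129 + 640 = 79059.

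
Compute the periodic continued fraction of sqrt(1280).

[35; (1, 3, 2, 17, 2, 3, 1, 70)]

Write x_i = (sqrt(1280) + m_i)/d_i with (m_0, d_0) = (0, 1). a_0 = floor(sqrt(1280)) = 35, since 35^2 = 1225 <= 1280 < 1296 = 36^2.
Iterate m_{i+1} = d_i*a_i - m_i, d_{i+1} = (1280 - m_{i+1}^2)/d_i, a_{i+1} = floor((a_0 + m_{i+1})/d_{i+1}):
  m_1 = 1*35 - 0 = 35, d_1 = (1280 - 35^2)/1 = 55/1 = 55, a_1 = floor((35 + 35)/55) = 1.
  m_2 = 55*1 - 35 = 20, d_2 = (1280 - 20^2)/55 = 880/55 = 16, a_2 = floor((35 + 20)/16) = 3.
  m_3 = 16*3 - 20 = 28, d_3 = (1280 - 28^2)/16 = 496/16 = 31, a_3 = floor((35 + 28)/31) = 2.
  m_4 = 31*2 - 28 = 34, d_4 = (1280 - 34^2)/31 = 124/31 = 4, a_4 = floor((35 + 34)/4) = 17.
  m_5 = 4*17 - 34 = 34, d_5 = (1280 - 34^2)/4 = 124/4 = 31, a_5 = floor((35 + 34)/31) = 2.
  m_6 = 31*2 - 34 = 28, d_6 = (1280 - 28^2)/31 = 496/31 = 16, a_6 = floor((35 + 28)/16) = 3.
  m_7 = 16*3 - 28 = 20, d_7 = (1280 - 20^2)/16 = 880/16 = 55, a_7 = floor((35 + 20)/55) = 1.
  m_8 = 55*1 - 20 = 35, d_8 = (1280 - 35^2)/55 = 55/55 = 1, a_8 = floor((35 + 35)/1) = 70.
  m_9 = 1*70 - 35 = 35, d_9 = (1280 - 35^2)/1 = 55/1 = 55: (m_9, d_9) = (m_1, d_1) = (35, 55), so from here the quotients repeat a_1, ..., a_8; the period length is 8.
Hence the expansion of sqrt(1280) is a_0 = 35 followed by the repeating block 1, 3, 2, 17, 2, 3, 1, 70 (period 8).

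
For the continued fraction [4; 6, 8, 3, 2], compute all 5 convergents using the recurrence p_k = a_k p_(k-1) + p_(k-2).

4/1, 25/6, 204/49, 637/153, 1478/355

Using the convergent recurrence p_i = a_i*p_{i-1} + p_{i-2}, q_i = a_i*q_{i-1} + q_{i-2} with p_{-2}=0, p_{-1}=1, q_{-2}=1, q_{-1}=0:
  i=0: a_0=4, p_0 = 4*1 + 0 = 4, q_0 = 4*0 + 1 = 1.
  i=1: a_1=6, p_1 = 6*4 + 1 = 25, q_1 = 6*1 + 0 = 6.
  i=2: a_2=8, p_2 = 8*25 + 4 = 204, q_2 = 8*6 + 1 = 49.
  i=3: a_3=3, p_3 = 3*204 + 25 = 637, q_3 = 3*49 + 6 = 153.
  i=4: a_4=2, p_4 = 2*637 + 204 = 1478, q_4 = 2*153 + 49 = 355.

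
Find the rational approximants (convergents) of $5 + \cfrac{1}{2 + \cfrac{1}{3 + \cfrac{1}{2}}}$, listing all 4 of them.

5/1, 11/2, 38/7, 87/16

Using the convergent recurrence p_i = a_i*p_{i-1} + p_{i-2}, q_i = a_i*q_{i-1} + q_{i-2} with p_{-2}=0, p_{-1}=1, q_{-2}=1, q_{-1}=0:
  i=0: a_0=5, p_0 = 5*1 + 0 = 5, q_0 = 5*0 + 1 = 1.
  i=1: a_1=2, p_1 = 2*5 + 1 = 11, q_1 = 2*1 + 0 = 2.
  i=2: a_2=3, p_2 = 3*11 + 5 = 38, q_2 = 3*2 + 1 = 7.
  i=3: a_3=2, p_3 = 2*38 + 11 = 87, q_3 = 2*7 + 2 = 16.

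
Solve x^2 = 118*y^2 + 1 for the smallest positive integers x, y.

First expand sqrt(118) as a continued fraction. With x_i = (sqrt(118) + m_i)/d_i and (m_0, d_0) = (0, 1): a_0 = floor(sqrt(118)) = 10, since 10^2 = 100 <= 118 < 121 = 11^2.
Iterate m_{i+1} = d_i*a_i - m_i, d_{i+1} = (118 - m_{i+1}^2)/d_i, a_{i+1} = floor((a_0 + m_{i+1})/d_{i+1}):
  m_1 = 1*10 - 0 = 10, d_1 = (118 - 10^2)/1 = 18/1 = 18, a_1 = floor((10 + 10)/18) = 1.
  m_2 = 18*1 - 10 = 8, d_2 = (118 - 8^2)/18 = 54/18 = 3, a_2 = floor((10 + 8)/3) = 6.
  m_3 = 3*6 - 8 = 10, d_3 = (118 - 10^2)/3 = 18/3 = 6, a_3 = floor((10 + 10)/6) = 3.
  m_4 = 6*3 - 10 = 8, d_4 = (118 - 8^2)/6 = 54/6 = 9, a_4 = floor((10 + 8)/9) = 2.
  m_5 = 9*2 - 8 = 10, d_5 = (118 - 10^2)/9 = 18/9 = 2, a_5 = floor((10 + 10)/2) = 10.
  m_6 = 2*10 - 10 = 10, d_6 = (118 - 10^2)/2 = 18/2 = 9, a_6 = floor((10 + 10)/9) = 2.
  m_7 = 9*2 - 10 = 8, d_7 = (118 - 8^2)/9 = 54/9 = 6, a_7 = floor((10 + 8)/6) = 3.
  m_8 = 6*3 - 8 = 10, d_8 = (118 - 10^2)/6 = 18/6 = 3, a_8 = floor((10 + 10)/3) = 6.
  m_9 = 3*6 - 10 = 8, d_9 = (118 - 8^2)/3 = 54/3 = 18, a_9 = floor((10 + 8)/18) = 1.
  m_10 = 18*1 - 8 = 10, d_10 = (118 - 10^2)/18 = 18/18 = 1, a_10 = floor((10 + 10)/1) = 20.
  m_11 = 1*20 - 10 = 10, d_11 = (118 - 10^2)/1 = 18/1 = 18: (m_11, d_11) = (m_1, d_1) = (10, 18), so from here the quotients repeat a_1, ..., a_10; the period length is 10.
So sqrt(118) = [10; (1, 6, 3, 2, 10, 2, 3, 6, 1, 20)] with period length k = 10.
k is even, so the fundamental solution of x^2 - 118y^2 = 1 is (p_{k-1}, q_{k-1}) = (p_9, q_9); compute convergents through index 9.
Convergents (p_i = a_i*p_{i-1} + p_{i-2}, q_i = a_i*q_{i-1} + q_{i-2} with p_{-2}=0, p_{-1}=1, q_{-2}=1, q_{-1}=0):
  i=0: a_0=10, p_0 = 10*1 + 0 = 10, q_0 = 10*0 + 1 = 1.
  i=1: a_1=1, p_1 = 1*10 + 1 = 11, q_1 = 1*1 + 0 = 1.
  i=2: a_2=6, p_2 = 6*11 + 10 = 76, q_2 = 6*1 + 1 = 7.
  i=3: a_3=3, p_3 = 3*76 + 11 = 239, q_3 = 3*7 + 1 = 22.
  i=4: a_4=2, p_4 = 2*239 + 76 = 554, q_4 = 2*22 + 7 = 51.
  i=5: a_5=10, p_5 = 10*554 + 239 = 5779, q_5 = 10*51 + 22 = 532.
  i=6: a_6=2, p_6 = 2*5779 + 554 = 12112, q_6 = 2*532 + 51 = 1115.
  i=7: a_7=3, p_7 = 3*12112 + 5779 = 42115, q_7 = 3*1115 + 532 = 3877.
  i=8: a_8=6, p_8 = 6*42115 + 12112 = 264802, q_8 = 6*3877 + 1115 = 24377.
  i=9: a_9=1, p_9 = 1*264802 + 42115 = 306917, q_9 = 1*24377 + 3877 = 28254.
Check: 306917^2 - 118*28254^2 = 94198044889 - 94198044888 = 1, so (x, y) = (306917, 28254) solves the equation, and by the theorem it is the least positive solution.

(x, y) = (306917, 28254)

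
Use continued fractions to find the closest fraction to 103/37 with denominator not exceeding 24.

64/23

Expand x = 103/37 as a continued fraction with the Euclidean algorithm:
  103 = 2*37 + 29, so a_0 = 2.
  37 = 1*29 + 8, so a_1 = 1.
  29 = 3*8 + 5, so a_2 = 3.
  8 = 1*5 + 3, so a_3 = 1.
  5 = 1*3 + 2, so a_4 = 1.
  3 = 1*2 + 1, so a_5 = 1.
  2 = 2*1 + 0, so a_6 = 2.
so x = [2; 1, 3, 1, 1, 1, 2].
Convergents (p_i = a_i*p_{i-1} + p_{i-2}, q_i = a_i*q_{i-1} + q_{i-2} with p_{-2}=0, p_{-1}=1, q_{-2}=1, q_{-1}=0), until the denominator exceeds 24:
  i=0: a_0=2, p_0 = 2*1 + 0 = 2, q_0 = 2*0 + 1 = 1.
  i=1: a_1=1, p_1 = 1*2 + 1 = 3, q_1 = 1*1 + 0 = 1.
  i=2: a_2=3, p_2 = 3*3 + 2 = 11, q_2 = 3*1 + 1 = 4.
  i=3: a_3=1, p_3 = 1*11 + 3 = 14, q_3 = 1*4 + 1 = 5.
  i=4: a_4=1, p_4 = 1*14 + 11 = 25, q_4 = 1*5 + 4 = 9.
  i=5: a_5=1, p_5 = 1*25 + 14 = 39, q_5 = 1*9 + 5 = 14.
  i=6: a_6=2, p_6 = 2*39 + 25 = 103, q_6 = 2*14 + 9 = 37.
q_6 = 37 > 24, so the last convergent with denominator <= 24 is p_5/q_5 = 39/14.
The closest fraction with denominator <= 24 is either p_5/q_5 or the intermediate fraction (k*p_5 + p_4)/(k*q_5 + q_4) with the largest k >= 1 whose denominator stays <= 24; these approach x as k grows, and every other convergent or intermediate fraction in range is farther away.
Largest k: floor((24 - q_4)/q_5) = floor((24 - 9)/14) = 1.
That gives (1*39 + 25)/(1*14 + 9) = 64/23.
Compare the errors: |x - 39/14| = |103*14 - 39*37|/(37*14) = 1/518, and |x - 64/23| = |103*23 - 64*37|/(37*23) = 1/851.
Cross-multiplying, 1*518 = 518 < 851 = 1*851, so 1/851 is smaller: the intermediate fraction 64/23 is closer to x than 39/14.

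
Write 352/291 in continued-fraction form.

Run the Euclidean algorithm on 352 and 291; the successive quotients are the partial quotients a_0, a_1, ... (each step inverts the fractional part left over by the previous one):
  352 = 1*291 + 61, so a_0 = 1.
  291 = 4*61 + 47, so a_1 = 4.
  61 = 1*47 + 14, so a_2 = 1.
  47 = 3*14 + 5, so a_3 = 3.
  14 = 2*5 + 4, so a_4 = 2.
  5 = 1*4 + 1, so a_5 = 1.
  4 = 4*1 + 0, so a_6 = 4.
The remainder reaches 0 after 7 divisions, so the expansion has 7 partial quotients, read off in order.

[1; 4, 1, 3, 2, 1, 4]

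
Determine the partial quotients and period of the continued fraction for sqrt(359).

Write x_i = (sqrt(359) + m_i)/d_i with (m_0, d_0) = (0, 1). a_0 = floor(sqrt(359)) = 18, since 18^2 = 324 <= 359 < 361 = 19^2.
Iterate m_{i+1} = d_i*a_i - m_i, d_{i+1} = (359 - m_{i+1}^2)/d_i, a_{i+1} = floor((a_0 + m_{i+1})/d_{i+1}):
  m_1 = 1*18 - 0 = 18, d_1 = (359 - 18^2)/1 = 35/1 = 35, a_1 = floor((18 + 18)/35) = 1.
  m_2 = 35*1 - 18 = 17, d_2 = (359 - 17^2)/35 = 70/35 = 2, a_2 = floor((18 + 17)/2) = 17.
  m_3 = 2*17 - 17 = 17, d_3 = (359 - 17^2)/2 = 70/2 = 35, a_3 = floor((18 + 17)/35) = 1.
  m_4 = 35*1 - 17 = 18, d_4 = (359 - 18^2)/35 = 35/35 = 1, a_4 = floor((18 + 18)/1) = 36.
  m_5 = 1*36 - 18 = 18, d_5 = (359 - 18^2)/1 = 35/1 = 35: (m_5, d_5) = (m_1, d_1) = (18, 35), so from here the quotients repeat a_1, ..., a_4; the period length is 4.
Hence the expansion of sqrt(359) is a_0 = 18 followed by the repeating block 1, 17, 1, 36 (period 4).

[18; (1, 17, 1, 36)]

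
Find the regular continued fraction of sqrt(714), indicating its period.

[26; (1, 2, 1, 1, 2, 1, 1, 2, 1, 52)]

Write x_i = (sqrt(714) + m_i)/d_i with (m_0, d_0) = (0, 1). a_0 = floor(sqrt(714)) = 26, since 26^2 = 676 <= 714 < 729 = 27^2.
Iterate m_{i+1} = d_i*a_i - m_i, d_{i+1} = (714 - m_{i+1}^2)/d_i, a_{i+1} = floor((a_0 + m_{i+1})/d_{i+1}):
  m_1 = 1*26 - 0 = 26, d_1 = (714 - 26^2)/1 = 38/1 = 38, a_1 = floor((26 + 26)/38) = 1.
  m_2 = 38*1 - 26 = 12, d_2 = (714 - 12^2)/38 = 570/38 = 15, a_2 = floor((26 + 12)/15) = 2.
  m_3 = 15*2 - 12 = 18, d_3 = (714 - 18^2)/15 = 390/15 = 26, a_3 = floor((26 + 18)/26) = 1.
  m_4 = 26*1 - 18 = 8, d_4 = (714 - 8^2)/26 = 650/26 = 25, a_4 = floor((26 + 8)/25) = 1.
  m_5 = 25*1 - 8 = 17, d_5 = (714 - 17^2)/25 = 425/25 = 17, a_5 = floor((26 + 17)/17) = 2.
  m_6 = 17*2 - 17 = 17, d_6 = (714 - 17^2)/17 = 425/17 = 25, a_6 = floor((26 + 17)/25) = 1.
  m_7 = 25*1 - 17 = 8, d_7 = (714 - 8^2)/25 = 650/25 = 26, a_7 = floor((26 + 8)/26) = 1.
  m_8 = 26*1 - 8 = 18, d_8 = (714 - 18^2)/26 = 390/26 = 15, a_8 = floor((26 + 18)/15) = 2.
  m_9 = 15*2 - 18 = 12, d_9 = (714 - 12^2)/15 = 570/15 = 38, a_9 = floor((26 + 12)/38) = 1.
  m_10 = 38*1 - 12 = 26, d_10 = (714 - 26^2)/38 = 38/38 = 1, a_10 = floor((26 + 26)/1) = 52.
  m_11 = 1*52 - 26 = 26, d_11 = (714 - 26^2)/1 = 38/1 = 38: (m_11, d_11) = (m_1, d_1) = (26, 38), so from here the quotients repeat a_1, ..., a_10; the period length is 10.
Hence the expansion of sqrt(714) is a_0 = 26 followed by the repeating block 1, 2, 1, 1, 2, 1, 1, 2, 1, 52 (period 10).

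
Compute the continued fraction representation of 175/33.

Run the Euclidean algorithm on 175 and 33; the successive quotients are the partial quotients a_0, a_1, ... (each step inverts the fractional part left over by the previous one):
  175 = 5*33 + 10, so a_0 = 5.
  33 = 3*10 + 3, so a_1 = 3.
  10 = 3*3 + 1, so a_2 = 3.
  3 = 3*1 + 0, so a_3 = 3.
The remainder reaches 0 after 4 divisions, so the expansion has 4 partial quotients, read off in order.

[5; 3, 3, 3]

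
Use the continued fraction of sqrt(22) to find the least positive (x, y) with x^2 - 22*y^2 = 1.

(x, y) = (197, 42)

First expand sqrt(22) as a continued fraction. With x_i = (sqrt(22) + m_i)/d_i and (m_0, d_0) = (0, 1): a_0 = floor(sqrt(22)) = 4, since 4^2 = 16 <= 22 < 25 = 5^2.
Iterate m_{i+1} = d_i*a_i - m_i, d_{i+1} = (22 - m_{i+1}^2)/d_i, a_{i+1} = floor((a_0 + m_{i+1})/d_{i+1}):
  m_1 = 1*4 - 0 = 4, d_1 = (22 - 4^2)/1 = 6/1 = 6, a_1 = floor((4 + 4)/6) = 1.
  m_2 = 6*1 - 4 = 2, d_2 = (22 - 2^2)/6 = 18/6 = 3, a_2 = floor((4 + 2)/3) = 2.
  m_3 = 3*2 - 2 = 4, d_3 = (22 - 4^2)/3 = 6/3 = 2, a_3 = floor((4 + 4)/2) = 4.
  m_4 = 2*4 - 4 = 4, d_4 = (22 - 4^2)/2 = 6/2 = 3, a_4 = floor((4 + 4)/3) = 2.
  m_5 = 3*2 - 4 = 2, d_5 = (22 - 2^2)/3 = 18/3 = 6, a_5 = floor((4 + 2)/6) = 1.
  m_6 = 6*1 - 2 = 4, d_6 = (22 - 4^2)/6 = 6/6 = 1, a_6 = floor((4 + 4)/1) = 8.
  m_7 = 1*8 - 4 = 4, d_7 = (22 - 4^2)/1 = 6/1 = 6: (m_7, d_7) = (m_1, d_1) = (4, 6), so from here the quotients repeat a_1, ..., a_6; the period length is 6.
So sqrt(22) = [4; (1, 2, 4, 2, 1, 8)] with period length k = 6.
k is even, so the fundamental solution of x^2 - 22y^2 = 1 is (p_{k-1}, q_{k-1}) = (p_5, q_5); compute convergents through index 5.
Convergents (p_i = a_i*p_{i-1} + p_{i-2}, q_i = a_i*q_{i-1} + q_{i-2} with p_{-2}=0, p_{-1}=1, q_{-2}=1, q_{-1}=0):
  i=0: a_0=4, p_0 = 4*1 + 0 = 4, q_0 = 4*0 + 1 = 1.
  i=1: a_1=1, p_1 = 1*4 + 1 = 5, q_1 = 1*1 + 0 = 1.
  i=2: a_2=2, p_2 = 2*5 + 4 = 14, q_2 = 2*1 + 1 = 3.
  i=3: a_3=4, p_3 = 4*14 + 5 = 61, q_3 = 4*3 + 1 = 13.
  i=4: a_4=2, p_4 = 2*61 + 14 = 136, q_4 = 2*13 + 3 = 29.
  i=5: a_5=1, p_5 = 1*136 + 61 = 197, q_5 = 1*29 + 13 = 42.
Check: 197^2 - 22*42^2 = 38809 - 38808 = 1, so (x, y) = (197, 42) solves the equation, and by the theorem it is the least positive solution.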